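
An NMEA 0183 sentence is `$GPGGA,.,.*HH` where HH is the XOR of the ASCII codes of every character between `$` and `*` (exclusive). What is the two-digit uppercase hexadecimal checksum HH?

XOR the ASCII codes of the payload characters:
  'G' = 0x47 → acc = 0x47
  'P' = 0x50 → acc = 0x17
  'G' = 0x47 → acc = 0x50
  'G' = 0x47 → acc = 0x17
  'A' = 0x41 → acc = 0x56
  ',' = 0x2C → acc = 0x7A
  '.' = 0x2E → acc = 0x54
  ',' = 0x2C → acc = 0x78
  '.' = 0x2E → acc = 0x56
Checksum = 0x56.

56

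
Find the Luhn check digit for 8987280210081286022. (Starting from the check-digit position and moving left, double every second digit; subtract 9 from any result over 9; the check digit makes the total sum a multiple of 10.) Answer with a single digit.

3

Partial digits right→left: 2 2 0 6 8 2 1 8 0 0 1 2 0 8 2 7 8 9 8
Double every second digit counting from the check-digit position (so the 1st, 3rd, 5th, ... of the partial from the right).
  doubled (with −9 where >9): 4 0 7 2 0 2 0 4 7 7 → sum 33
  kept as-is: 2 6 2 8 0 2 8 7 9 → sum 44
Total = 33 + 44 = 77.
Check digit = (10 − (77 mod 10)) mod 10 = 3.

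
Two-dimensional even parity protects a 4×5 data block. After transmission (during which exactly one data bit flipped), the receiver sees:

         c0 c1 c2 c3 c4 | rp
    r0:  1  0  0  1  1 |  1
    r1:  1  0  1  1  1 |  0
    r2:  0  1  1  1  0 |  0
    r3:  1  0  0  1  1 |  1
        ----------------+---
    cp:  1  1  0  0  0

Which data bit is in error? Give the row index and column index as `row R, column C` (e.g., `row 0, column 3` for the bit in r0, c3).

row 2, column 4

Recompute each row's even parity and compare to rp:
  r0: data parity 1, sent rp 1 → ok
  r1: data parity 0, sent rp 0 → ok
  r2: data parity 1, sent rp 0 → mismatch
  r3: data parity 1, sent rp 1 → ok
Recompute each column's even parity and compare to cp:
  c0: data parity 1, sent cp 1 → ok
  c1: data parity 1, sent cp 1 → ok
  c2: data parity 0, sent cp 0 → ok
  c3: data parity 0, sent cp 0 → ok
  c4: data parity 1, sent cp 0 → mismatch
Exactly one row (r2) and one column (c4) fail → the flipped bit is at their intersection.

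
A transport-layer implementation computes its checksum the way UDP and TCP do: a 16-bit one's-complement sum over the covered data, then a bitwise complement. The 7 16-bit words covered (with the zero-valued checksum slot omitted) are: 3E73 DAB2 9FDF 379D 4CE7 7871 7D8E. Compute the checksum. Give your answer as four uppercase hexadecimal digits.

CC75

One's-complement addition (fold any carry out of bit 15 back into bit 0):
  0x3E73 + 0xDAB2 = 0x11925 → wrap carry → 0x1926
  0x1926 + 0x9FDF = 0x0B905
  0xB905 + 0x379D = 0x0F0A2
  0xF0A2 + 0x4CE7 = 0x13D89 → wrap carry → 0x3D8A
  0x3D8A + 0x7871 = 0x0B5FB
  0xB5FB + 0x7D8E = 0x13389 → wrap carry → 0x338A
One's-complement sum = 0x338A.
Checksum = ~0x338A & 0xFFFF = 0xCC75.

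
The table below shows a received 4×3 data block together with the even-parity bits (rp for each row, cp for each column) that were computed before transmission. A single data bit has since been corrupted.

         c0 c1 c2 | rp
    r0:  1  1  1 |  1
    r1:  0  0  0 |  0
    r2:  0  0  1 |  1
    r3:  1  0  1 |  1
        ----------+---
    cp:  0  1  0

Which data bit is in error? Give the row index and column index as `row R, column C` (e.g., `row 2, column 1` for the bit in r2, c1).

row 3, column 2

Recompute each row's even parity and compare to rp:
  r0: data parity 1, sent rp 1 → ok
  r1: data parity 0, sent rp 0 → ok
  r2: data parity 1, sent rp 1 → ok
  r3: data parity 0, sent rp 1 → mismatch
Recompute each column's even parity and compare to cp:
  c0: data parity 0, sent cp 0 → ok
  c1: data parity 1, sent cp 1 → ok
  c2: data parity 1, sent cp 0 → mismatch
Exactly one row (r3) and one column (c2) fail → the flipped bit is at their intersection.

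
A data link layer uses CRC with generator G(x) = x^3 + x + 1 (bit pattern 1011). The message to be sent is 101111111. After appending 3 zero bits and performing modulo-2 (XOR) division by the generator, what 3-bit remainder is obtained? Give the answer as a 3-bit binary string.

110

Append 3 zeros: 101111111000. Divide by 1011 (XOR where the leading bit is 1):
  pos 0: 1011 XOR 1011 = 0000
  pos 4: 1111 XOR 1011 = 0100
  pos 5: 1001 XOR 1011 = 0010
  pos 7: 1000 XOR 1011 = 0011
Remainder (last 3 bits) = 110. This is the CRC / FCS.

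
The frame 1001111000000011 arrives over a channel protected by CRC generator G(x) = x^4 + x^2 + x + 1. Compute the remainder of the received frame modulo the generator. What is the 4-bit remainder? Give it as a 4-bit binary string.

0100

Modulo-2 division of 1001111000000011 by 10111:
  pos 0: 10011 XOR 10111 = 00100
  pos 2: 10011 XOR 10111 = 00100
  pos 4: 10000 XOR 10111 = 00111
  pos 6: 11100 XOR 10111 = 01011
  pos 7: 10110 XOR 10111 = 00001
  pos 11: 10011 XOR 10111 = 00100
Remainder = 0100 (nonzero — an error is detected).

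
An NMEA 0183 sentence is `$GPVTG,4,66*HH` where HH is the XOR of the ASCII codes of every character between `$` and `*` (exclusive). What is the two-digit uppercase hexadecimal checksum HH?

66

XOR the ASCII codes of the payload characters:
  'G' = 0x47 → acc = 0x47
  'P' = 0x50 → acc = 0x17
  'V' = 0x56 → acc = 0x41
  'T' = 0x54 → acc = 0x15
  'G' = 0x47 → acc = 0x52
  ',' = 0x2C → acc = 0x7E
  '4' = 0x34 → acc = 0x4A
  ',' = 0x2C → acc = 0x66
  '6' = 0x36 → acc = 0x50
  '6' = 0x36 → acc = 0x66
Checksum = 0x66.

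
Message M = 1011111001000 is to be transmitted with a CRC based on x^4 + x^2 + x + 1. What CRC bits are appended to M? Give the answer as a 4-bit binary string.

1110

Append 4 zeros: 10111110010000000. Divide by 10111 (XOR where the leading bit is 1):
  pos 0: 10111 XOR 10111 = 00000
  pos 5: 11001 XOR 10111 = 01110
  pos 6: 11100 XOR 10111 = 01011
  pos 7: 10110 XOR 10111 = 00001
  pos 11: 10000 XOR 10111 = 00111
Remainder (last 4 bits) = 1110. This is the CRC / FCS.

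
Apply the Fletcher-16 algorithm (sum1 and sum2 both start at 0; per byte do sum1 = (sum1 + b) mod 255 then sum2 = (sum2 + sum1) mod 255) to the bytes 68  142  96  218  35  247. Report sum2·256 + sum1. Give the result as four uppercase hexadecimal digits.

B229

Running sums (mod 255):
  after byte 0 (68): sum1=68, sum2=68
  after byte 1 (142): sum1=210, sum2=23
  after byte 2 (96): sum1=51, sum2=74
  after byte 3 (218): sum1=14, sum2=88
  after byte 4 (35): sum1=49, sum2=137
  after byte 5 (247): sum1=41, sum2=178
Checksum = sum2·256 + sum1 = 178·256 + 41 = 45609 = 0xB229.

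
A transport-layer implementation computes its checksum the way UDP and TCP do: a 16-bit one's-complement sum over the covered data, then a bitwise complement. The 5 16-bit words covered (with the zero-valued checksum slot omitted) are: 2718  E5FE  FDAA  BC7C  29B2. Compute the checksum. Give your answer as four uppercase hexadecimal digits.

0F0F

One's-complement addition (fold any carry out of bit 15 back into bit 0):
  0x2718 + 0xE5FE = 0x10D16 → wrap carry → 0x0D17
  0x0D17 + 0xFDAA = 0x10AC1 → wrap carry → 0x0AC2
  0x0AC2 + 0xBC7C = 0x0C73E
  0xC73E + 0x29B2 = 0x0F0F0
One's-complement sum = 0xF0F0.
Checksum = ~0xF0F0 & 0xFFFF = 0x0F0F.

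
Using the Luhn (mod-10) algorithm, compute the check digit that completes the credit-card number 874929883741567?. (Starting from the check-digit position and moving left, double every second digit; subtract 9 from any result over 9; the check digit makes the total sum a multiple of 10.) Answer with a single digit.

7

Partial digits right→left: 7 6 5 1 4 7 3 8 8 9 2 9 4 7 8
Double every second digit counting from the check-digit position (so the 1st, 3rd, 5th, ... of the partial from the right).
  doubled (with −9 where >9): 5 1 8 6 7 4 8 7 → sum 46
  kept as-is: 6 1 7 8 9 9 7 → sum 47
Total = 46 + 47 = 93.
Check digit = (10 − (93 mod 10)) mod 10 = 7.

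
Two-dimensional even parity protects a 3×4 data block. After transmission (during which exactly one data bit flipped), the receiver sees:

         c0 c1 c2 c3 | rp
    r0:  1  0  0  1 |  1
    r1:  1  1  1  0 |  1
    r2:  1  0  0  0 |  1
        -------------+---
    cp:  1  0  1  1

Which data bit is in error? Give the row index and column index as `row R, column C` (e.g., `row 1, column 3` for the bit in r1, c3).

Recompute each row's even parity and compare to rp:
  r0: data parity 0, sent rp 1 → mismatch
  r1: data parity 1, sent rp 1 → ok
  r2: data parity 1, sent rp 1 → ok
Recompute each column's even parity and compare to cp:
  c0: data parity 1, sent cp 1 → ok
  c1: data parity 1, sent cp 0 → mismatch
  c2: data parity 1, sent cp 1 → ok
  c3: data parity 1, sent cp 1 → ok
Exactly one row (r0) and one column (c1) fail → the flipped bit is at their intersection.

row 0, column 1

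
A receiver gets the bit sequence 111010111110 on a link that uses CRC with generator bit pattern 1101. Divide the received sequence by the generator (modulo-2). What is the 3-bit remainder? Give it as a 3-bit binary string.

000

Modulo-2 division of 111010111110 by 1101:
  pos 0: 1110 XOR 1101 = 0011
  pos 2: 1110 XOR 1101 = 0011
  pos 4: 1111 XOR 1101 = 0010
  pos 6: 1011 XOR 1101 = 0110
  pos 7: 1101 XOR 1101 = 0000
Remainder = 000 (zero — the frame passes the CRC check).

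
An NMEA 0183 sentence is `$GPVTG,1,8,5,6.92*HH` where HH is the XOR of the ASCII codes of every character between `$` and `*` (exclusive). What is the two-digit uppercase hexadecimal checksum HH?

XOR the ASCII codes of the payload characters:
  'G' = 0x47 → acc = 0x47
  'P' = 0x50 → acc = 0x17
  'V' = 0x56 → acc = 0x41
  'T' = 0x54 → acc = 0x15
  'G' = 0x47 → acc = 0x52
  ',' = 0x2C → acc = 0x7E
  '1' = 0x31 → acc = 0x4F
  ',' = 0x2C → acc = 0x63
  '8' = 0x38 → acc = 0x5B
  ',' = 0x2C → acc = 0x77
  '5' = 0x35 → acc = 0x42
  ',' = 0x2C → acc = 0x6E
  '6' = 0x36 → acc = 0x58
  '.' = 0x2E → acc = 0x76
  '9' = 0x39 → acc = 0x4F
  '2' = 0x32 → acc = 0x7D
Checksum = 0x7D.

7D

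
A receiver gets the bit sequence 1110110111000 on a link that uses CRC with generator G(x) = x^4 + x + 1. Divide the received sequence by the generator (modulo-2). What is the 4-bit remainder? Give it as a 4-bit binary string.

Modulo-2 division of 1110110111000 by 10011:
  pos 0: 11101 XOR 10011 = 01110
  pos 1: 11101 XOR 10011 = 01110
  pos 2: 11100 XOR 10011 = 01111
  pos 3: 11111 XOR 10011 = 01100
  pos 4: 11001 XOR 10011 = 01010
  pos 5: 10101 XOR 10011 = 00110
  pos 7: 11000 XOR 10011 = 01011
  pos 8: 10110 XOR 10011 = 00101
Remainder = 0101 (nonzero — an error is detected).

0101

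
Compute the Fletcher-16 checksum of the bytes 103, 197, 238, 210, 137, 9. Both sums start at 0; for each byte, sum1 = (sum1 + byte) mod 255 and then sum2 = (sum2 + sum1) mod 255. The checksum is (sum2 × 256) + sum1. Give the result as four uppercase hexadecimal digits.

9981

Running sums (mod 255):
  after byte 0 (103): sum1=103, sum2=103
  after byte 1 (197): sum1=45, sum2=148
  after byte 2 (238): sum1=28, sum2=176
  after byte 3 (210): sum1=238, sum2=159
  after byte 4 (137): sum1=120, sum2=24
  after byte 5 (9): sum1=129, sum2=153
Checksum = sum2·256 + sum1 = 153·256 + 129 = 39297 = 0x9981.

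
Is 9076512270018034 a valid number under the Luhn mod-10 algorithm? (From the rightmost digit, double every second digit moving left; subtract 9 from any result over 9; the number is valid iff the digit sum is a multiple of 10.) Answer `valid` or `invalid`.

invalid

From the right, keep odd positions and double even positions (subtract 9 from any doubled value over 9):
  doubled (positions 2,4,...): 6 7 0 5 4 1 5 9 → sum 37
  kept (positions 1,3,...): 4 0 1 0 2 1 6 0 → sum 14
Total = 51.
51 mod 10 = 1, so the number is invalid.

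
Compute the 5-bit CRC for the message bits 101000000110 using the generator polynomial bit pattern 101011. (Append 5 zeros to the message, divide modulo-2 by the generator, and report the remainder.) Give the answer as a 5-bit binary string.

Append 5 zeros: 10100000011000000. Divide by 101011 (XOR where the leading bit is 1):
  pos 0: 101000 XOR 101011 = 000011
  pos 4: 110001 XOR 101011 = 011010
  pos 5: 110101 XOR 101011 = 011110
  pos 6: 111100 XOR 101011 = 010111
  pos 7: 101110 XOR 101011 = 000101
  pos 10: 101000 XOR 101011 = 000011
Remainder (last 5 bits) = 00110. This is the CRC / FCS.

00110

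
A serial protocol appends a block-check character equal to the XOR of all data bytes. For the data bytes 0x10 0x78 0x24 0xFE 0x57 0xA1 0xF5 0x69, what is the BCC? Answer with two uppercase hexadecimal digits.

XOR the bytes together:
  start with 0x10
  0x10 ⊕ 0x78 = 0x68
  0x68 ⊕ 0x24 = 0x4C
  0x4C ⊕ 0xFE = 0xB2
  0xB2 ⊕ 0x57 = 0xE5
  0xE5 ⊕ 0xA1 = 0x44
  0x44 ⊕ 0xF5 = 0xB1
  0xB1 ⊕ 0x69 = 0xD8

D8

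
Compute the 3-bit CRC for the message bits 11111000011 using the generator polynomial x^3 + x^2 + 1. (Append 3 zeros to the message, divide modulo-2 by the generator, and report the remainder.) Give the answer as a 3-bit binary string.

Append 3 zeros: 11111000011000. Divide by 1101 (XOR where the leading bit is 1):
  pos 0: 1111 XOR 1101 = 0010
  pos 2: 1010 XOR 1101 = 0111
  pos 3: 1110 XOR 1101 = 0011
  pos 5: 1100 XOR 1101 = 0001
  pos 8: 1110 XOR 1101 = 0011
  pos 10: 1100 XOR 1101 = 0001
Remainder (last 3 bits) = 001. This is the CRC / FCS.

001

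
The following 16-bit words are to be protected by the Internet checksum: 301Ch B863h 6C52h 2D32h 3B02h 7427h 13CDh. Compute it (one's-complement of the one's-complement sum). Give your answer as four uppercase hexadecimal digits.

One's-complement addition (fold any carry out of bit 15 back into bit 0):
  0x301C + 0xB863 = 0x0E87F
  0xE87F + 0x6C52 = 0x154D1 → wrap carry → 0x54D2
  0x54D2 + 0x2D32 = 0x08204
  0x8204 + 0x3B02 = 0x0BD06
  0xBD06 + 0x7427 = 0x1312D → wrap carry → 0x312E
  0x312E + 0x13CD = 0x044FB
One's-complement sum = 0x44FB.
Checksum = ~0x44FB & 0xFFFF = 0xBB04.

BB04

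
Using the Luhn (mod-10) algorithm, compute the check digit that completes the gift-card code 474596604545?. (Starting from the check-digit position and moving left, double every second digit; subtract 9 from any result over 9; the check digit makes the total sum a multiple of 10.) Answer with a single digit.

Partial digits right→left: 5 4 5 4 0 6 6 9 5 4 7 4
Double every second digit counting from the check-digit position (so the 1st, 3rd, 5th, ... of the partial from the right).
  doubled (with −9 where >9): 1 1 0 3 1 5 → sum 11
  kept as-is: 4 4 6 9 4 4 → sum 31
Total = 11 + 31 = 42.
Check digit = (10 − (42 mod 10)) mod 10 = 8.

8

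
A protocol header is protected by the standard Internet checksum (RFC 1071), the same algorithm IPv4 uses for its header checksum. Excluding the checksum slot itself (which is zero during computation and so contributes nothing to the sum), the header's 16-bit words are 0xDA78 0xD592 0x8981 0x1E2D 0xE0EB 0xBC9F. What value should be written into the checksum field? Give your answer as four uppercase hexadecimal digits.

0ABA

One's-complement addition (fold any carry out of bit 15 back into bit 0):
  0xDA78 + 0xD592 = 0x1B00A → wrap carry → 0xB00B
  0xB00B + 0x8981 = 0x1398C → wrap carry → 0x398D
  0x398D + 0x1E2D = 0x057BA
  0x57BA + 0xE0EB = 0x138A5 → wrap carry → 0x38A6
  0x38A6 + 0xBC9F = 0x0F545
One's-complement sum = 0xF545.
Checksum = ~0xF545 & 0xFFFF = 0x0ABA.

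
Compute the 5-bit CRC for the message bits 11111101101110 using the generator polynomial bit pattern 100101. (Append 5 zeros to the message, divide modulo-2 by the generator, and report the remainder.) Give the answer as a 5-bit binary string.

Append 5 zeros: 1111110110111000000. Divide by 100101 (XOR where the leading bit is 1):
  pos 0: 111111 XOR 100101 = 011010
  pos 1: 110100 XOR 100101 = 010001
  pos 2: 100011 XOR 100101 = 000110
  pos 5: 110101 XOR 100101 = 010000
  pos 6: 100001 XOR 100101 = 000100
  pos 9: 100100 XOR 100101 = 000001
Remainder (last 5 bits) = 10000. This is the CRC / FCS.

10000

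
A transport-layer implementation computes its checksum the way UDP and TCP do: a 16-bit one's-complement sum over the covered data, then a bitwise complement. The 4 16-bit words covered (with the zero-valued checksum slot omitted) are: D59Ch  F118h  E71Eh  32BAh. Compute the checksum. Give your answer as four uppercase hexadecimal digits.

1F71

One's-complement addition (fold any carry out of bit 15 back into bit 0):
  0xD59C + 0xF118 = 0x1C6B4 → wrap carry → 0xC6B5
  0xC6B5 + 0xE71E = 0x1ADD3 → wrap carry → 0xADD4
  0xADD4 + 0x32BA = 0x0E08E
One's-complement sum = 0xE08E.
Checksum = ~0xE08E & 0xFFFF = 0x1F71.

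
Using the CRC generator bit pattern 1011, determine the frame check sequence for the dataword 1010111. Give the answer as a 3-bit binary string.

111

Append 3 zeros: 1010111000. Divide by 1011 (XOR where the leading bit is 1):
  pos 0: 1010 XOR 1011 = 0001
  pos 3: 1111 XOR 1011 = 0100
  pos 4: 1000 XOR 1011 = 0011
  pos 6: 1100 XOR 1011 = 0111
Remainder (last 3 bits) = 111. This is the CRC / FCS.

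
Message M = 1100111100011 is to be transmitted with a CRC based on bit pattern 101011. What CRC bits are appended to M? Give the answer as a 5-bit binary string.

Append 5 zeros: 110011110001100000. Divide by 101011 (XOR where the leading bit is 1):
  pos 0: 110011 XOR 101011 = 011000
  pos 1: 110001 XOR 101011 = 011010
  pos 2: 110101 XOR 101011 = 011110
  pos 3: 111100 XOR 101011 = 010111
  pos 4: 101110 XOR 101011 = 000101
  pos 7: 101011 XOR 101011 = 000000
Remainder (last 5 bits) = 00000. This is the CRC / FCS.

00000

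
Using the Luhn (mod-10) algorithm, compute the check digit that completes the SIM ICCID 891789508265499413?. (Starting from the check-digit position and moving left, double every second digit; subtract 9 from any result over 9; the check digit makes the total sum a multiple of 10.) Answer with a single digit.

Partial digits right→left: 3 1 4 9 9 4 5 6 2 8 0 5 9 8 7 1 9 8
Double every second digit counting from the check-digit position (so the 1st, 3rd, 5th, ... of the partial from the right).
  doubled (with −9 where >9): 6 8 9 1 4 0 9 5 9 → sum 51
  kept as-is: 1 9 4 6 8 5 8 1 8 → sum 50
Total = 51 + 50 = 101.
Check digit = (10 − (101 mod 10)) mod 10 = 9.

9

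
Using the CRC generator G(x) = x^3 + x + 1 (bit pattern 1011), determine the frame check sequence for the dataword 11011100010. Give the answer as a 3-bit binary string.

Append 3 zeros: 11011100010000. Divide by 1011 (XOR where the leading bit is 1):
  pos 0: 1101 XOR 1011 = 0110
  pos 1: 1101 XOR 1011 = 0110
  pos 2: 1101 XOR 1011 = 0110
  pos 3: 1100 XOR 1011 = 0111
  pos 4: 1110 XOR 1011 = 0101
  pos 5: 1010 XOR 1011 = 0001
  pos 8: 1100 XOR 1011 = 0111
  pos 9: 1110 XOR 1011 = 0101
  pos 10: 1010 XOR 1011 = 0001
Remainder (last 3 bits) = 001. This is the CRC / FCS.

001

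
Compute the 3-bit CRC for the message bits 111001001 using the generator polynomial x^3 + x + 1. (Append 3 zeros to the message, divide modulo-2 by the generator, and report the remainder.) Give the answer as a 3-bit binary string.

111

Append 3 zeros: 111001001000. Divide by 1011 (XOR where the leading bit is 1):
  pos 0: 1110 XOR 1011 = 0101
  pos 1: 1010 XOR 1011 = 0001
  pos 4: 1100 XOR 1011 = 0111
  pos 5: 1111 XOR 1011 = 0100
  pos 6: 1000 XOR 1011 = 0011
  pos 8: 1100 XOR 1011 = 0111
Remainder (last 3 bits) = 111. This is the CRC / FCS.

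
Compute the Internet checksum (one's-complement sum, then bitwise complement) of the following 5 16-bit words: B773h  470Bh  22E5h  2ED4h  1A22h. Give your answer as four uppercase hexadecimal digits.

95A5

One's-complement addition (fold any carry out of bit 15 back into bit 0):
  0xB773 + 0x470B = 0x0FE7E
  0xFE7E + 0x22E5 = 0x12163 → wrap carry → 0x2164
  0x2164 + 0x2ED4 = 0x05038
  0x5038 + 0x1A22 = 0x06A5A
One's-complement sum = 0x6A5A.
Checksum = ~0x6A5A & 0xFFFF = 0x95A5.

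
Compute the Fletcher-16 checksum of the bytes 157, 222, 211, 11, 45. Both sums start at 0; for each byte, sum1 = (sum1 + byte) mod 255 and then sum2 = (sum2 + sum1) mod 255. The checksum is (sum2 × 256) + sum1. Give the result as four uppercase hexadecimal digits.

Running sums (mod 255):
  after byte 0 (157): sum1=157, sum2=157
  after byte 1 (222): sum1=124, sum2=26
  after byte 2 (211): sum1=80, sum2=106
  after byte 3 (11): sum1=91, sum2=197
  after byte 4 (45): sum1=136, sum2=78
Checksum = sum2·256 + sum1 = 78·256 + 136 = 20104 = 0x4E88.

4E88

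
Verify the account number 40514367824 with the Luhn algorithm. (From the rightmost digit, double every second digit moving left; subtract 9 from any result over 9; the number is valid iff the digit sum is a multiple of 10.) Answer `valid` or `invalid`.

invalid

From the right, keep odd positions and double even positions (subtract 9 from any doubled value over 9):
  doubled (positions 2,4,...): 4 5 6 2 0 → sum 17
  kept (positions 1,3,...): 4 8 6 4 5 4 → sum 31
Total = 48.
48 mod 10 = 8, so the number is invalid.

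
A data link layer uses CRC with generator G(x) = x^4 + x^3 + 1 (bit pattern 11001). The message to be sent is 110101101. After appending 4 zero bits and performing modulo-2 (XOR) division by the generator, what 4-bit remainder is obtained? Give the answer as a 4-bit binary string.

1010

Append 4 zeros: 1101011010000. Divide by 11001 (XOR where the leading bit is 1):
  pos 0: 11010 XOR 11001 = 00011
  pos 3: 11110 XOR 11001 = 00111
  pos 5: 11110 XOR 11001 = 00111
  pos 7: 11100 XOR 11001 = 00101
Remainder (last 4 bits) = 1010. This is the CRC / FCS.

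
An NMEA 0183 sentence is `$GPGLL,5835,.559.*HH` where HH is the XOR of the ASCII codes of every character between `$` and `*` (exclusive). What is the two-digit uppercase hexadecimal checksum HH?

XOR the ASCII codes of the payload characters:
  'G' = 0x47 → acc = 0x47
  'P' = 0x50 → acc = 0x17
  'G' = 0x47 → acc = 0x50
  'L' = 0x4C → acc = 0x1C
  'L' = 0x4C → acc = 0x50
  ',' = 0x2C → acc = 0x7C
  '5' = 0x35 → acc = 0x49
  '8' = 0x38 → acc = 0x71
  '3' = 0x33 → acc = 0x42
  '5' = 0x35 → acc = 0x77
  ',' = 0x2C → acc = 0x5B
  '.' = 0x2E → acc = 0x75
  '5' = 0x35 → acc = 0x40
  '5' = 0x35 → acc = 0x75
  '9' = 0x39 → acc = 0x4C
  '.' = 0x2E → acc = 0x62
Checksum = 0x62.

62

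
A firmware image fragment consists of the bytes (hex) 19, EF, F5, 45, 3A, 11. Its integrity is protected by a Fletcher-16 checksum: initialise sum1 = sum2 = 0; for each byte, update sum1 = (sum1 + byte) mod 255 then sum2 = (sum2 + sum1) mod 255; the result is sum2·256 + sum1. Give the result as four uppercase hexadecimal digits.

Running sums (mod 255):
  after byte 0 (19): sum1=25, sum2=25
  after byte 1 (EF): sum1=9, sum2=34
  after byte 2 (F5): sum1=254, sum2=33
  after byte 3 (45): sum1=68, sum2=101
  after byte 4 (3A): sum1=126, sum2=227
  after byte 5 (11): sum1=143, sum2=115
Checksum = sum2·256 + sum1 = 115·256 + 143 = 29583 = 0x738F.

738F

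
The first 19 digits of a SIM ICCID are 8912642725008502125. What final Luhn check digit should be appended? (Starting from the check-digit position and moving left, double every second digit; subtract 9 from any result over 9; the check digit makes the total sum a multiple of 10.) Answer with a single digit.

Partial digits right→left: 5 2 1 2 0 5 8 0 0 5 2 7 2 4 6 2 1 9 8
Double every second digit counting from the check-digit position (so the 1st, 3rd, 5th, ... of the partial from the right).
  doubled (with −9 where >9): 1 2 0 7 0 4 4 3 2 7 → sum 30
  kept as-is: 2 2 5 0 5 7 4 2 9 → sum 36
Total = 30 + 36 = 66.
Check digit = (10 − (66 mod 10)) mod 10 = 4.

4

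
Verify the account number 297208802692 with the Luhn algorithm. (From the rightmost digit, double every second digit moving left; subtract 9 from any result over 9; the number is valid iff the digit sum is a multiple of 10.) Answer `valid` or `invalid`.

From the right, keep odd positions and double even positions (subtract 9 from any doubled value over 9):
  doubled (positions 2,4,...): 9 4 7 0 5 4 → sum 29
  kept (positions 1,3,...): 2 6 0 8 2 9 → sum 27
Total = 56.
56 mod 10 = 6, so the number is invalid.

invalid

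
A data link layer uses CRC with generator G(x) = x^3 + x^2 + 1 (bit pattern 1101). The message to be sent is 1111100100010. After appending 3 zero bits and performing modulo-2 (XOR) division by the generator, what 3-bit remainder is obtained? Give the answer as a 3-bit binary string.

Append 3 zeros: 1111100100010000. Divide by 1101 (XOR where the leading bit is 1):
  pos 0: 1111 XOR 1101 = 0010
  pos 2: 1010 XOR 1101 = 0111
  pos 3: 1110 XOR 1101 = 0011
  pos 5: 1110 XOR 1101 = 0011
  pos 7: 1100 XOR 1101 = 0001
  pos 10: 1100 XOR 1101 = 0001
Remainder (last 3 bits) = 100. This is the CRC / FCS.

100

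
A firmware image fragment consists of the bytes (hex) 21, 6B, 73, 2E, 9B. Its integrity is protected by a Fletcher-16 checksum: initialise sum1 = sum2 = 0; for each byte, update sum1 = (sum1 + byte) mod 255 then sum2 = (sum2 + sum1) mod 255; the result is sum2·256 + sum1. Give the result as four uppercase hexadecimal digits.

Running sums (mod 255):
  after byte 0 (21): sum1=33, sum2=33
  after byte 1 (6B): sum1=140, sum2=173
  after byte 2 (73): sum1=0, sum2=173
  after byte 3 (2E): sum1=46, sum2=219
  after byte 4 (9B): sum1=201, sum2=165
Checksum = sum2·256 + sum1 = 165·256 + 201 = 42441 = 0xA5C9.

A5C9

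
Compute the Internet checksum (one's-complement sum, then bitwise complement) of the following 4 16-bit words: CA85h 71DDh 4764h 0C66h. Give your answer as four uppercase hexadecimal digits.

6FD2

One's-complement addition (fold any carry out of bit 15 back into bit 0):
  0xCA85 + 0x71DD = 0x13C62 → wrap carry → 0x3C63
  0x3C63 + 0x4764 = 0x083C7
  0x83C7 + 0x0C66 = 0x0902D
One's-complement sum = 0x902D.
Checksum = ~0x902D & 0xFFFF = 0x6FD2.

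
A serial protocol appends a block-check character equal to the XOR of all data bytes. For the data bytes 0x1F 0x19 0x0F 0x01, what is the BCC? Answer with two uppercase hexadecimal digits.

08

XOR the bytes together:
  start with 0x1F
  0x1F ⊕ 0x19 = 0x06
  0x06 ⊕ 0x0F = 0x09
  0x09 ⊕ 0x01 = 0x08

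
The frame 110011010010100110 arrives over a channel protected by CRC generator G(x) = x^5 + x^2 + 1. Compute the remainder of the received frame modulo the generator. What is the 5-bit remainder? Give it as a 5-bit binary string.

11100

Modulo-2 division of 110011010010100110 by 100101:
  pos 0: 110011 XOR 100101 = 010110
  pos 1: 101100 XOR 100101 = 001001
  pos 3: 100110 XOR 100101 = 000011
  pos 7: 110101 XOR 100101 = 010000
  pos 8: 100000 XOR 100101 = 000101
  pos 11: 101011 XOR 100101 = 001110
Remainder = 11100 (nonzero — an error is detected).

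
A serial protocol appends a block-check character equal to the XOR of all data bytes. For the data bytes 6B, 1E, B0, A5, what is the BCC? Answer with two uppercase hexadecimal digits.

60

XOR the bytes together:
  start with 0x6B
  0x6B ⊕ 0x1E = 0x75
  0x75 ⊕ 0xB0 = 0xC5
  0xC5 ⊕ 0xA5 = 0x60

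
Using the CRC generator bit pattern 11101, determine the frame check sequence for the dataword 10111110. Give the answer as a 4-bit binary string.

0011

Append 4 zeros: 101111100000. Divide by 11101 (XOR where the leading bit is 1):
  pos 0: 10111 XOR 11101 = 01010
  pos 1: 10101 XOR 11101 = 01000
  pos 2: 10001 XOR 11101 = 01100
  pos 3: 11000 XOR 11101 = 00101
  pos 5: 10100 XOR 11101 = 01001
  pos 6: 10010 XOR 11101 = 01111
  pos 7: 11110 XOR 11101 = 00011
Remainder (last 4 bits) = 0011. This is the CRC / FCS.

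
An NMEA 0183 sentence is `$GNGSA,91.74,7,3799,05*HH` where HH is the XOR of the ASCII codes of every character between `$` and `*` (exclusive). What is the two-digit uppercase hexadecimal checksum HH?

XOR the ASCII codes of the payload characters:
  'G' = 0x47 → acc = 0x47
  'N' = 0x4E → acc = 0x09
  'G' = 0x47 → acc = 0x4E
  'S' = 0x53 → acc = 0x1D
  'A' = 0x41 → acc = 0x5C
  ',' = 0x2C → acc = 0x70
  '9' = 0x39 → acc = 0x49
  '1' = 0x31 → acc = 0x78
  '.' = 0x2E → acc = 0x56
  '7' = 0x37 → acc = 0x61
  '4' = 0x34 → acc = 0x55
  ',' = 0x2C → acc = 0x79
  '7' = 0x37 → acc = 0x4E
  ',' = 0x2C → acc = 0x62
  '3' = 0x33 → acc = 0x51
  '7' = 0x37 → acc = 0x66
  '9' = 0x39 → acc = 0x5F
  '9' = 0x39 → acc = 0x66
  ',' = 0x2C → acc = 0x4A
  '0' = 0x30 → acc = 0x7A
  '5' = 0x35 → acc = 0x4F
Checksum = 0x4F.

4F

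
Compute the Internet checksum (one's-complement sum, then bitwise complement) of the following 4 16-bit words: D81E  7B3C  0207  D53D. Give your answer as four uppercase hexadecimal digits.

One's-complement addition (fold any carry out of bit 15 back into bit 0):
  0xD81E + 0x7B3C = 0x1535A → wrap carry → 0x535B
  0x535B + 0x0207 = 0x05562
  0x5562 + 0xD53D = 0x12A9F → wrap carry → 0x2AA0
One's-complement sum = 0x2AA0.
Checksum = ~0x2AA0 & 0xFFFF = 0xD55F.

D55F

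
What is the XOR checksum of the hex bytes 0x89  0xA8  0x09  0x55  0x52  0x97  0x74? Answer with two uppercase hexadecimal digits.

CC

XOR the bytes together:
  start with 0x89
  0x89 ⊕ 0xA8 = 0x21
  0x21 ⊕ 0x09 = 0x28
  0x28 ⊕ 0x55 = 0x7D
  0x7D ⊕ 0x52 = 0x2F
  0x2F ⊕ 0x97 = 0xB8
  0xB8 ⊕ 0x74 = 0xCC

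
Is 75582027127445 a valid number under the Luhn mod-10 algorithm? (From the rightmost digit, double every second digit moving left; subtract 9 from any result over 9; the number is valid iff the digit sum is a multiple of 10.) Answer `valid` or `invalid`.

valid

From the right, keep odd positions and double even positions (subtract 9 from any doubled value over 9):
  doubled (positions 2,4,...): 8 5 2 4 4 1 5 → sum 29
  kept (positions 1,3,...): 5 4 2 7 0 8 5 → sum 31
Total = 60.
60 mod 10 = 0, so the number is valid.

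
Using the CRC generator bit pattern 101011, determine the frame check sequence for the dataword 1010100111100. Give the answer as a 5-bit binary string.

Append 5 zeros: 101010011110000000. Divide by 101011 (XOR where the leading bit is 1):
  pos 0: 101010 XOR 101011 = 000001
  pos 5: 101111 XOR 101011 = 000100
  pos 8: 100000 XOR 101011 = 001011
  pos 10: 101100 XOR 101011 = 000111
Remainder (last 5 bits) = 11100. This is the CRC / FCS.

11100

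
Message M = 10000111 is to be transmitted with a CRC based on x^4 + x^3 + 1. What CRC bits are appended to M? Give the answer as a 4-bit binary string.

0000

Append 4 zeros: 100001110000. Divide by 11001 (XOR where the leading bit is 1):
  pos 0: 10000 XOR 11001 = 01001
  pos 1: 10011 XOR 11001 = 01010
  pos 2: 10101 XOR 11001 = 01100
  pos 3: 11001 XOR 11001 = 00000
Remainder (last 4 bits) = 0000. This is the CRC / FCS.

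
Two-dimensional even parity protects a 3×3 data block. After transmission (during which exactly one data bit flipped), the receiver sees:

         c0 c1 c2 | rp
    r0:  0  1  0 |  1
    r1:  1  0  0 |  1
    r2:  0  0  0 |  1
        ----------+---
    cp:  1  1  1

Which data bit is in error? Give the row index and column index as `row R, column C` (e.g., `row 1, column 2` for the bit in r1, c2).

Recompute each row's even parity and compare to rp:
  r0: data parity 1, sent rp 1 → ok
  r1: data parity 1, sent rp 1 → ok
  r2: data parity 0, sent rp 1 → mismatch
Recompute each column's even parity and compare to cp:
  c0: data parity 1, sent cp 1 → ok
  c1: data parity 1, sent cp 1 → ok
  c2: data parity 0, sent cp 1 → mismatch
Exactly one row (r2) and one column (c2) fail → the flipped bit is at their intersection.

row 2, column 2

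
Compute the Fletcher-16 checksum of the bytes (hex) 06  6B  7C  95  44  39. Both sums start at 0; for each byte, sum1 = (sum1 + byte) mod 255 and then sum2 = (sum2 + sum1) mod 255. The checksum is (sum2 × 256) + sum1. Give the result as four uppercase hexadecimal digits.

B101

Running sums (mod 255):
  after byte 0 (06): sum1=6, sum2=6
  after byte 1 (6B): sum1=113, sum2=119
  after byte 2 (7C): sum1=237, sum2=101
  after byte 3 (95): sum1=131, sum2=232
  after byte 4 (44): sum1=199, sum2=176
  after byte 5 (39): sum1=1, sum2=177
Checksum = sum2·256 + sum1 = 177·256 + 1 = 45313 = 0xB101.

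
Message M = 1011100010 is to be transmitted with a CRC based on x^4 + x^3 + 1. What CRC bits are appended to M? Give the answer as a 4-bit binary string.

1111

Append 4 zeros: 10111000100000. Divide by 11001 (XOR where the leading bit is 1):
  pos 0: 10111 XOR 11001 = 01110
  pos 1: 11100 XOR 11001 = 00101
  pos 3: 10100 XOR 11001 = 01101
  pos 4: 11011 XOR 11001 = 00010
  pos 7: 10000 XOR 11001 = 01001
  pos 8: 10010 XOR 11001 = 01011
  pos 9: 10110 XOR 11001 = 01111
Remainder (last 4 bits) = 1111. This is the CRC / FCS.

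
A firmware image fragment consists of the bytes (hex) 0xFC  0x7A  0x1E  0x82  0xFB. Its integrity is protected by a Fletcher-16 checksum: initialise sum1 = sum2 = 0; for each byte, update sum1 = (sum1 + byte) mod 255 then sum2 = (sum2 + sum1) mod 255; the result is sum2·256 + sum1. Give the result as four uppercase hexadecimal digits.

Running sums (mod 255):
  after byte 0 (0xFC): sum1=252, sum2=252
  after byte 1 (0x7A): sum1=119, sum2=116
  after byte 2 (0x1E): sum1=149, sum2=10
  after byte 3 (0x82): sum1=24, sum2=34
  after byte 4 (0xFB): sum1=20, sum2=54
Checksum = sum2·256 + sum1 = 54·256 + 20 = 13844 = 0x3614.

3614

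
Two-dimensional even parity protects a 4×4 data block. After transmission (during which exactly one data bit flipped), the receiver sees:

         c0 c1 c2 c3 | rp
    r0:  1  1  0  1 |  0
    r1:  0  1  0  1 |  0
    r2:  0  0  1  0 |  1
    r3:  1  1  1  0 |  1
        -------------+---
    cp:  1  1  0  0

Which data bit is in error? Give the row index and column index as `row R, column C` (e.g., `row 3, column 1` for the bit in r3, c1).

Recompute each row's even parity and compare to rp:
  r0: data parity 1, sent rp 0 → mismatch
  r1: data parity 0, sent rp 0 → ok
  r2: data parity 1, sent rp 1 → ok
  r3: data parity 1, sent rp 1 → ok
Recompute each column's even parity and compare to cp:
  c0: data parity 0, sent cp 1 → mismatch
  c1: data parity 1, sent cp 1 → ok
  c2: data parity 0, sent cp 0 → ok
  c3: data parity 0, sent cp 0 → ok
Exactly one row (r0) and one column (c0) fail → the flipped bit is at their intersection.

row 0, column 0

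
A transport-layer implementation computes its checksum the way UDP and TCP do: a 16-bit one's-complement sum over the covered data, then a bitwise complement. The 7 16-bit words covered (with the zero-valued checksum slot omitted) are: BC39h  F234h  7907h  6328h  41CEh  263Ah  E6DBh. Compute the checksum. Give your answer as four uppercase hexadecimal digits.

267D

One's-complement addition (fold any carry out of bit 15 back into bit 0):
  0xBC39 + 0xF234 = 0x1AE6D → wrap carry → 0xAE6E
  0xAE6E + 0x7907 = 0x12775 → wrap carry → 0x2776
  0x2776 + 0x6328 = 0x08A9E
  0x8A9E + 0x41CE = 0x0CC6C
  0xCC6C + 0x263A = 0x0F2A6
  0xF2A6 + 0xE6DB = 0x1D981 → wrap carry → 0xD982
One's-complement sum = 0xD982.
Checksum = ~0xD982 & 0xFFFF = 0x267D.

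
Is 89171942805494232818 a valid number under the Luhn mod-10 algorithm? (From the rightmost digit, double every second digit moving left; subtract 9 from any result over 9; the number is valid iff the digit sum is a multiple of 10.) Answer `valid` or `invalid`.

From the right, keep odd positions and double even positions (subtract 9 from any doubled value over 9):
  doubled (positions 2,4,...): 2 4 4 9 1 7 8 2 2 7 → sum 46
  kept (positions 1,3,...): 8 8 3 4 4 0 2 9 7 9 → sum 54
Total = 100.
100 mod 10 = 0, so the number is valid.

valid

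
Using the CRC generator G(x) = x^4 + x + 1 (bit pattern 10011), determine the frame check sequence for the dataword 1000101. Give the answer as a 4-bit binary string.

1000

Append 4 zeros: 10001010000. Divide by 10011 (XOR where the leading bit is 1):
  pos 0: 10001 XOR 10011 = 00010
  pos 3: 10010 XOR 10011 = 00001
Remainder (last 4 bits) = 1000. This is the CRC / FCS.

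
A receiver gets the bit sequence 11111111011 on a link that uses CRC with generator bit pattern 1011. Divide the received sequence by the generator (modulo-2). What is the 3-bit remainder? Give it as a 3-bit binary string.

Modulo-2 division of 11111111011 by 1011:
  pos 0: 1111 XOR 1011 = 0100
  pos 1: 1001 XOR 1011 = 0010
  pos 3: 1011 XOR 1011 = 0000
  pos 7: 1011 XOR 1011 = 0000
Remainder = 000 (zero — the frame passes the CRC check).

000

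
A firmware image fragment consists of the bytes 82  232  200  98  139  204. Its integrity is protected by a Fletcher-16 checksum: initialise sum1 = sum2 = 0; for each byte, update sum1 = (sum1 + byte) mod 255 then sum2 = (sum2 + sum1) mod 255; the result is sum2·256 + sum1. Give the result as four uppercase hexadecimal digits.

Running sums (mod 255):
  after byte 0 (82): sum1=82, sum2=82
  after byte 1 (232): sum1=59, sum2=141
  after byte 2 (200): sum1=4, sum2=145
  after byte 3 (98): sum1=102, sum2=247
  after byte 4 (139): sum1=241, sum2=233
  after byte 5 (204): sum1=190, sum2=168
Checksum = sum2·256 + sum1 = 168·256 + 190 = 43198 = 0xA8BE.

A8BE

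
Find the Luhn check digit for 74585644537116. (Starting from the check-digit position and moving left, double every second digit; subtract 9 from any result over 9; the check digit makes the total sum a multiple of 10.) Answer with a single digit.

Partial digits right→left: 6 1 1 7 3 5 4 4 6 5 8 5 4 7
Double every second digit counting from the check-digit position (so the 1st, 3rd, 5th, ... of the partial from the right).
  doubled (with −9 where >9): 3 2 6 8 3 7 8 → sum 37
  kept as-is: 1 7 5 4 5 5 7 → sum 34
Total = 37 + 34 = 71.
Check digit = (10 − (71 mod 10)) mod 10 = 9.

9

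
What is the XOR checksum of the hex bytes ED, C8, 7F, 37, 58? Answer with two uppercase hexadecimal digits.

XOR the bytes together:
  start with 0xED
  0xED ⊕ 0xC8 = 0x25
  0x25 ⊕ 0x7F = 0x5A
  0x5A ⊕ 0x37 = 0x6D
  0x6D ⊕ 0x58 = 0x35

35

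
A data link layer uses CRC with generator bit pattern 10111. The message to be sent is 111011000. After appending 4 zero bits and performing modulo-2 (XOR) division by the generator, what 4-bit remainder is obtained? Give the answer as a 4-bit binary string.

Append 4 zeros: 1110110000000. Divide by 10111 (XOR where the leading bit is 1):
  pos 0: 11101 XOR 10111 = 01010
  pos 1: 10101 XOR 10111 = 00010
  pos 4: 10000 XOR 10111 = 00111
  pos 6: 11100 XOR 10111 = 01011
  pos 7: 10110 XOR 10111 = 00001
Remainder (last 4 bits) = 0010. This is the CRC / FCS.

0010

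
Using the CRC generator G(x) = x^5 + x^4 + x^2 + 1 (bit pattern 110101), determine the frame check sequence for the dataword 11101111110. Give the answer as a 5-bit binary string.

Append 5 zeros: 1110111111000000. Divide by 110101 (XOR where the leading bit is 1):
  pos 0: 111011 XOR 110101 = 001110
  pos 2: 111011 XOR 110101 = 001110
  pos 4: 111011 XOR 110101 = 001110
  pos 6: 111000 XOR 110101 = 001101
  pos 8: 110100 XOR 110101 = 000001
Remainder (last 5 bits) = 00100. This is the CRC / FCS.

00100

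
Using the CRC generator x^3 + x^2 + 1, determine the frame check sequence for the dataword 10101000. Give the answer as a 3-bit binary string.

001

Append 3 zeros: 10101000000. Divide by 1101 (XOR where the leading bit is 1):
  pos 0: 1010 XOR 1101 = 0111
  pos 1: 1111 XOR 1101 = 0010
  pos 3: 1000 XOR 1101 = 0101
  pos 4: 1010 XOR 1101 = 0111
  pos 5: 1110 XOR 1101 = 0011
  pos 7: 1100 XOR 1101 = 0001
Remainder (last 3 bits) = 001. This is the CRC / FCS.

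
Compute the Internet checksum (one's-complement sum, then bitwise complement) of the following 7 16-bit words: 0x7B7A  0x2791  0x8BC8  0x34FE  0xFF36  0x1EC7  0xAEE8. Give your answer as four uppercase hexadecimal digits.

One's-complement addition (fold any carry out of bit 15 back into bit 0):
  0x7B7A + 0x2791 = 0x0A30B
  0xA30B + 0x8BC8 = 0x12ED3 → wrap carry → 0x2ED4
  0x2ED4 + 0x34FE = 0x063D2
  0x63D2 + 0xFF36 = 0x16308 → wrap carry → 0x6309
  0x6309 + 0x1EC7 = 0x081D0
  0x81D0 + 0xAEE8 = 0x130B8 → wrap carry → 0x30B9
One's-complement sum = 0x30B9.
Checksum = ~0x30B9 & 0xFFFF = 0xCF46.

CF46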